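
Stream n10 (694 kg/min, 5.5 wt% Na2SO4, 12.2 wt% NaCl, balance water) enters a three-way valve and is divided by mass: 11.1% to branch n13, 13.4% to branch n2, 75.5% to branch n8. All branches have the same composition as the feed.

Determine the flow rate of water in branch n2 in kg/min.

76.54 kg/min

Branch n2 total = 0.134×694 = 92.996 kg/min.
water in n2 = 0.823×92.996 = 76.536 kg/min.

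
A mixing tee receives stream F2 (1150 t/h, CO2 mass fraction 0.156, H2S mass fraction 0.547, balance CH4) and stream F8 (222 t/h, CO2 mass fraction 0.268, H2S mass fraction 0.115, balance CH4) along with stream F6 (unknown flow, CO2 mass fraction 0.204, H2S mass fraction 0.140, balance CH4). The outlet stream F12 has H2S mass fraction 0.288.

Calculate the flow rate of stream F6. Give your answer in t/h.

1753 t/h

Let F6 be the unknown flow. Total out = 1372 + F6.
H2S balance: 654.58 + 0.140·F6 = 0.288·(1372 + F6)
(0.140 − 0.288)·F6 = 0.288×1372 − 654.58 = -259.44
F6 = -259.44 / -0.148 = 1753 t/h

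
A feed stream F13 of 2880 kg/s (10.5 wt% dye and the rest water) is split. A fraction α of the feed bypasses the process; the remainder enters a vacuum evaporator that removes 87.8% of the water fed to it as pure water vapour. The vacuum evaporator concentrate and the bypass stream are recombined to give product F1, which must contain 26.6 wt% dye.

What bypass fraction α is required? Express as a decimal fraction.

0.230

All 2880×0.105 = 302.4 kg/s of dye reaches F1, so F1 = 302.4/0.266 = 1136.8 kg/s and vapour = 1743.2 kg/s.
The evaporator receives (1−α)·2880 of feed at 0.895 water and removes 0.878 of that water:
0.878×0.895×(1−α)×2880 = 1743.2
(1−α) = 1743.2/2263.1 = 0.7702;  α = 0.2298.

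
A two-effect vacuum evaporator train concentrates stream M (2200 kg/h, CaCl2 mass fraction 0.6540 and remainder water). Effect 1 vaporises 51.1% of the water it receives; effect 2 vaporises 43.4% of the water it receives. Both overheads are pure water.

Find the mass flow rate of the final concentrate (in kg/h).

1649 kg/h

water in feed = 2200×0.346 = 761.2 kg/h.
After stage 1: water left = (1−0.511)×761.2 = 372.23; stream total = 1811 kg/h.
After stage 2: water left = (1−0.434)×372.23 = 210.68; final concentrate = 1649.5 kg/h.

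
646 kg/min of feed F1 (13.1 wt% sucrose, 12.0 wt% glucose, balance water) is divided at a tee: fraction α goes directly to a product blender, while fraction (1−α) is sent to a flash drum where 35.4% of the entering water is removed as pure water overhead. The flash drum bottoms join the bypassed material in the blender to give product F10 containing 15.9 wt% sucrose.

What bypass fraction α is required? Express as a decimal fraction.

0.336

All 646×0.131 = 84.626 kg/min of sucrose reaches F10, so F10 = 84.626/0.159 = 532.24 kg/min and vapour = 113.76 kg/min.
The evaporator receives (1−α)·646 of feed at 0.749 water and removes 0.354 of that water:
0.354×0.749×(1−α)×646 = 113.76
(1−α) = 113.76/171.28 = 0.6642;  α = 0.3358.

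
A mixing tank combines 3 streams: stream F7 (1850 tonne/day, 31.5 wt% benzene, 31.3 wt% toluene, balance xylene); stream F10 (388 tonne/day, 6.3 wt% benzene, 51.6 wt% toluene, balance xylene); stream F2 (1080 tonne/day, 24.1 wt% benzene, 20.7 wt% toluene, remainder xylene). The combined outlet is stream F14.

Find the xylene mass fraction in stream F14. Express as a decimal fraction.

0.4363

Total flow out = 1850 + 388 + 1080 = 3318 tonne/day.
xylene in = 1850×0.372 + 388×0.421 + 1080×0.552 = 1447.7 tonne/day.
xylene mass fraction in F14 = 1447.7/3318 = 0.4363.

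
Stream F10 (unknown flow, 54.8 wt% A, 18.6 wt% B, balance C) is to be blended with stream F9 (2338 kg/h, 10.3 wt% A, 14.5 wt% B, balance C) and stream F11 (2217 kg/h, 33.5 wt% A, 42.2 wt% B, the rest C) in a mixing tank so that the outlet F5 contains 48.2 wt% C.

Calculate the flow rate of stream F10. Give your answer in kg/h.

Let F10 be the unknown flow. Total out = 4555 + F10.
C balance: 2296.9 + 0.266·F10 = 0.482·(4555 + F10)
(0.266 − 0.482)·F10 = 0.482×4555 − 2296.9 = -101.4
F10 = -101.4 / -0.216 = 469.43 kg/h

469.4 kg/h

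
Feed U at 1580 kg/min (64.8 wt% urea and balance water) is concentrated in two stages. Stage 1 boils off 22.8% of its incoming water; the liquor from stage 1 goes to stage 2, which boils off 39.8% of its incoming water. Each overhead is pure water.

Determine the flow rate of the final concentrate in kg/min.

water in feed = 1580×0.352 = 556.16 kg/min.
After stage 1: water left = (1−0.228)×556.16 = 429.36; stream total = 1453.2 kg/min.
After stage 2: water left = (1−0.398)×429.36 = 258.47; final concentrate = 1282.3 kg/min.

1282 kg/min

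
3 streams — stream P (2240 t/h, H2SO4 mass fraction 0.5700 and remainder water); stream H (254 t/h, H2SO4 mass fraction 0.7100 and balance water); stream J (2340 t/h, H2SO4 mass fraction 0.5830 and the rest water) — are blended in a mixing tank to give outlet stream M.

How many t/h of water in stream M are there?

water out = water in = 2240×0.430 + 254×0.290 + 2340×0.417 = 2012.6 t/h.

2013 t/h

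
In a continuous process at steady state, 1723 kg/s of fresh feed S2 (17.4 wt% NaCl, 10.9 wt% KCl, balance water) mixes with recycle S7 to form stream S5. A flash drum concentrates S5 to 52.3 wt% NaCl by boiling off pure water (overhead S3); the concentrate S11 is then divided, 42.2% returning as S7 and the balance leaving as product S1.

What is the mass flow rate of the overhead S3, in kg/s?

Overall NaCl balance (none leaves overhead): NaCl in fresh feed = NaCl in product, i.e. 1723×0.174 = (1−0.422)·S11·0.523.
S11 = 299.8/(0.523×0.578) = 991.76 kg/s.
Recycle S7 = 0.422×991.76 = 418.52 kg/s.
Combined feed S5 = 1723 + 418.52 = 2141.5 kg/s.
Overhead S3 = S5 − S11 = 2141.5 − 991.76 = 1149.8 kg/s.

1150 kg/s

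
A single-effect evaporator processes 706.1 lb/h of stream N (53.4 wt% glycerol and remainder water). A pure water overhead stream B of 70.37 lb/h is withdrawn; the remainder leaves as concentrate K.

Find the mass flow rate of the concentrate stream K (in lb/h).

Concentrate = 706.1 − 70.37 = 635.73 lb/h.

635.7 lb/h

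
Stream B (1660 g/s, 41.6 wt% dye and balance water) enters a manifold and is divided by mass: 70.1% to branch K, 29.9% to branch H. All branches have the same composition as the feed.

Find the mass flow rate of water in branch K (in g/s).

Branch K total = 0.701×1660 = 1163.7 g/s.
water in K = 0.584×1163.7 = 679.58 g/s.

679.6 g/s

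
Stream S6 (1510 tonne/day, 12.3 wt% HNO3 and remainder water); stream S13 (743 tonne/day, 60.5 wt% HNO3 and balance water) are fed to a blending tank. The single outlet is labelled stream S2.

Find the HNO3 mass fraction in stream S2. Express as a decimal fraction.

Total flow out = 1510 + 743 = 2253 tonne/day.
HNO3 in = 1510×0.123 + 743×0.605 = 635.25 tonne/day.
HNO3 mass fraction in S2 = 635.25/2253 = 0.282.

0.282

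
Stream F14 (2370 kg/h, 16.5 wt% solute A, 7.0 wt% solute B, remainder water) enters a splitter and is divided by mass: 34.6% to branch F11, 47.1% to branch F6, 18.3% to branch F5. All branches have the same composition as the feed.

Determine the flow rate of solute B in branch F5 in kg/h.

Branch F5 total = 0.183×2370 = 433.71 kg/h.
solute B in F5 = 0.070×433.71 = 30.36 kg/h.

30.36 kg/h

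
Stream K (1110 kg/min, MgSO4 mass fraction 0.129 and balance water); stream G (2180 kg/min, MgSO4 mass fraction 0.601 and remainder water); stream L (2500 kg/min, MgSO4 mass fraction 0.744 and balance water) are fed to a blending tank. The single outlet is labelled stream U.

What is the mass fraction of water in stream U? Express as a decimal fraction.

Total flow out = 1110 + 2180 + 2500 = 5790 kg/min.
water in = 1110×0.871 + 2180×0.399 + 2500×0.256 = 2476.6 kg/min.
water mass fraction in U = 2476.6/5790 = 0.428.

0.428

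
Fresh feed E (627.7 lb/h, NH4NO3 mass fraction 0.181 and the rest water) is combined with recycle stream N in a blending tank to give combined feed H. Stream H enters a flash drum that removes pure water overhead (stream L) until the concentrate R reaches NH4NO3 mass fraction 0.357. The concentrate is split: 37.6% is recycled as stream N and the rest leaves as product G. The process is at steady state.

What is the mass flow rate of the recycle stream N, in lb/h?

191.8 lb/h

Overall NH4NO3 balance (none leaves overhead): NH4NO3 in fresh feed = NH4NO3 in product, i.e. 627.7×0.181 = (1−0.376)·R·0.357.
R = 113.61/(0.357×0.624) = 510.01 lb/h.
Recycle N = 0.376×510.01 = 191.76 lb/h.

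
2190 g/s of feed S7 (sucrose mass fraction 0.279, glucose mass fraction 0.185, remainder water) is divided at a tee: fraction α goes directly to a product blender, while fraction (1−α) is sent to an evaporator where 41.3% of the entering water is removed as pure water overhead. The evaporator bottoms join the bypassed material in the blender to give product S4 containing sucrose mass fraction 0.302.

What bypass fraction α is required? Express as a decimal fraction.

0.656

All 2190×0.279 = 611.01 g/s of sucrose reaches S4, so S4 = 611.01/0.302 = 2023.2 g/s and vapour = 166.79 g/s.
The evaporator receives (1−α)·2190 of feed at 0.536 water and removes 0.413 of that water:
0.413×0.536×(1−α)×2190 = 166.79
(1−α) = 166.79/484.8 = 0.3440;  α = 0.6560.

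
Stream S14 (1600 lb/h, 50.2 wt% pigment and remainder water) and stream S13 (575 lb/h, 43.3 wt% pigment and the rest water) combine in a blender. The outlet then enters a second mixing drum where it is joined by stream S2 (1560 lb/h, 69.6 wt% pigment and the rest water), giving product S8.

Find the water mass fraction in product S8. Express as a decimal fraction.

0.4276

Overall, product flow = 3735 lb/h.
water in = 1600×0.498 + 575×0.567 + 1560×0.304 = 1597.1 lb/h.
water fraction in S8 = 0.4276.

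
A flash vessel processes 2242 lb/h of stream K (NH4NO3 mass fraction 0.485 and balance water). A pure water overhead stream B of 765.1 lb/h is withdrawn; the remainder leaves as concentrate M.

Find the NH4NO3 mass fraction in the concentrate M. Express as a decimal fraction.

NH4NO3 is not removed: 2242×0.485 = 1087.4 lb/h of NH4NO3 enters M.
Concentrate = 2242 − 765.1 = 1476.9 lb/h.
Mass fraction = 1087.4/1476.9 = 0.736.

0.736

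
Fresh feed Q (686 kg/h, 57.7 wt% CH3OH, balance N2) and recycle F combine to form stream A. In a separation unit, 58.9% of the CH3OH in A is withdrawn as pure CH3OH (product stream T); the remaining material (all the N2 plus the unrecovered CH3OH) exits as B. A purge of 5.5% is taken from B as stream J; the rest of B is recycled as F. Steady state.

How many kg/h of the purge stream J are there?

304.8 kg/h

N2 enters only via Q and leaves only via the purge: 686×0.423 = 0.055×(N2 in B), and the separation unit passes all N2, so N2 in A = N2 in B = 5276 kg/h.
CH3OH in A: m_A = 686×0.577 + (1−0.055)·(1−0.589)·m_A, so m_A = 395.82/0.6116 = 647.19 kg/h.
B = (1−0.589)×647.19 + 5276 = 5542 kg/h.
Purge J = 0.055×5542 = 304.81 kg/h.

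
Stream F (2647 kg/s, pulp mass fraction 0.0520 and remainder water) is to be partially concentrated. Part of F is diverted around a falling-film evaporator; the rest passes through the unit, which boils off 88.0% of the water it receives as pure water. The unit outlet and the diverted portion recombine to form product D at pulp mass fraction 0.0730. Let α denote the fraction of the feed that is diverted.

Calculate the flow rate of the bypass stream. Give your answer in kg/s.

All 2647×0.052 = 137.64 kg/s of pulp reaches D, so D = 137.64/0.073 = 1885.5 kg/s and vapour = 761.47 kg/s.
The evaporator receives (1−α)·2647 of feed at 0.948 water and removes 0.880 of that water:
0.880×0.948×(1−α)×2647 = 761.47
(1−α) = 761.47/2208.2 = 0.3448;  α = 0.6552.
Bypass flow = 0.6552×2647 = 1734.2 kg/s.

1734 kg/s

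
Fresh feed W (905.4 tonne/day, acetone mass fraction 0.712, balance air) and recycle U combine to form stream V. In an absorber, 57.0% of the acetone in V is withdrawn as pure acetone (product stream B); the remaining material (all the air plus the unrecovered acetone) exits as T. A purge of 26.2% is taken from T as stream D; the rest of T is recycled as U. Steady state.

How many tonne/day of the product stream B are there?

538.3 tonne/day

acetone in V: m_A = 905.4×0.712 + (1−0.262)·(1−0.570)·m_A, so m_A = 644.64/0.6827 = 944.31 tonne/day.
Product B = 0.570×944.31 = 538.26 tonne/day.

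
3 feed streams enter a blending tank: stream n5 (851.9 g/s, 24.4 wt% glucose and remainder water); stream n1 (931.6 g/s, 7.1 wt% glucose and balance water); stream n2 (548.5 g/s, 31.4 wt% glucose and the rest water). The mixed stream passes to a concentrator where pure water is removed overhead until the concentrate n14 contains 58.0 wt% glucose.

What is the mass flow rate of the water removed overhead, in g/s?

1563 g/s

glucose entering = 851.9×0.244 + 931.6×0.071 + 548.5×0.314 = 446.24 g/s.
All glucose reports to n14, so n14 = 446.24/0.580 = 769.37 g/s.
Total feed = 2332 g/s; overhead = 2332 − 769.37 = 1562.6 g/s.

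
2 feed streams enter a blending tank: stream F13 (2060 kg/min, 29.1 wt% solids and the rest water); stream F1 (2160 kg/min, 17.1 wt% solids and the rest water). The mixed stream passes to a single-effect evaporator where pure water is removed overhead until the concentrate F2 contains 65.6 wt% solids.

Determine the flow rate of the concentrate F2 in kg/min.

1477 kg/min

solids entering = 2060×0.291 + 2160×0.171 = 968.82 kg/min.
All solids reports to F2, so F2 = 968.82/0.656 = 1476.9 kg/min.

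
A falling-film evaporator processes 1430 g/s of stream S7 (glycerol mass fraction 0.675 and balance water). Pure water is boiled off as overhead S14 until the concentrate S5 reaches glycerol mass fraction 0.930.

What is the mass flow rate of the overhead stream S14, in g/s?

glycerol is conserved: 1430×0.675 = 965.25 g/s all reports to the concentrate.
Concentrate = 965.25/(target fraction) = 1037.9 g/s.
Overhead = 1430 − 1037.9 = 392.1 g/s.

392.1 g/s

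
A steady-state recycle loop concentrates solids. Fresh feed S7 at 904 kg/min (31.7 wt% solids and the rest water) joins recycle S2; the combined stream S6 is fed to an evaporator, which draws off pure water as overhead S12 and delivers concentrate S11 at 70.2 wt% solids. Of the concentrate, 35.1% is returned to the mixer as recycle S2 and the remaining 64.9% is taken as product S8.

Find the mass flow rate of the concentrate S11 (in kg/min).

Overall solids balance (none leaves overhead): solids in fresh feed = solids in product, i.e. 904×0.317 = (1−0.351)·S11·0.702.
S11 = 286.57/(0.702×0.649) = 628.99 kg/min.

629 kg/min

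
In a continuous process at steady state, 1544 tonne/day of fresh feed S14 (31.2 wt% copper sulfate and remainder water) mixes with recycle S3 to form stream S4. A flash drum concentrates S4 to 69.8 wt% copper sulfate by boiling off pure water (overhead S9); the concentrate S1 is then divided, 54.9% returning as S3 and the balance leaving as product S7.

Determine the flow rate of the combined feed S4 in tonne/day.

Overall copper sulfate balance (none leaves overhead): copper sulfate in fresh feed = copper sulfate in product, i.e. 1544×0.312 = (1−0.549)·S1·0.698.
S1 = 481.73/(0.698×0.451) = 1530.3 tonne/day.
Recycle S3 = 0.549×1530.3 = 840.12 tonne/day.
Combined feed S4 = 1544 + 840.12 = 2384.1 tonne/day.

2384 tonne/day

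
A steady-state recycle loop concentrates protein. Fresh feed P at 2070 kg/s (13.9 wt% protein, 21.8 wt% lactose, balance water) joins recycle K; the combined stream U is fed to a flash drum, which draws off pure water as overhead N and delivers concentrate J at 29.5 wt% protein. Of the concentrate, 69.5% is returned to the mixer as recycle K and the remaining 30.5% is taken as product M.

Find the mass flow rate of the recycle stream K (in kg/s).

2223 kg/s

Overall protein balance (none leaves overhead): protein in fresh feed = protein in product, i.e. 2070×0.139 = (1−0.695)·J·0.295.
J = 287.73/(0.295×0.305) = 3197.9 kg/s.
Recycle K = 0.695×3197.9 = 2222.5 kg/s.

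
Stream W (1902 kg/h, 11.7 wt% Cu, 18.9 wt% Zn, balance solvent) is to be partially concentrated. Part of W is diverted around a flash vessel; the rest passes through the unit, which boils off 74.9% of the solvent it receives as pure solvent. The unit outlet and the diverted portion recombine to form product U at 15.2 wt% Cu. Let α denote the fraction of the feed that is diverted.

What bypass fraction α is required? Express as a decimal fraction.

All 1902×0.117 = 222.53 kg/h of Cu reaches U, so U = 222.53/0.152 = 1464 kg/h and vapour = 437.96 kg/h.
The evaporator receives (1−α)·1902 of feed at 0.694 solvent and removes 0.749 of that solvent:
0.749×0.694×(1−α)×1902 = 437.96
(1−α) = 437.96/988.67 = 0.4430;  α = 0.5570.

0.557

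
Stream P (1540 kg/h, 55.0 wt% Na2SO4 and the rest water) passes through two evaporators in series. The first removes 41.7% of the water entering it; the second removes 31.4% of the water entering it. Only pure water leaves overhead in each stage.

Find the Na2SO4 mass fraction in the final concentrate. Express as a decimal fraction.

water in feed = 1540×0.450 = 693 kg/h.
After stage 1: water left = (1−0.417)×693 = 404.02; stream total = 1251 kg/h.
After stage 2: water left = (1−0.314)×404.02 = 277.16; final concentrate = 1124.2 kg/h.
Na2SO4 fraction = 847/1124.2 = 0.753.

0.753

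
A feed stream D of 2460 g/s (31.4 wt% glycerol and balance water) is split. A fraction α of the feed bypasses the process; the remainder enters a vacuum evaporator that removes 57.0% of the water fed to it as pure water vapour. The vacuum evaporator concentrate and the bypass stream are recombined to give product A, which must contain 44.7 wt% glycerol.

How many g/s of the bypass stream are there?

All 2460×0.314 = 772.44 g/s of glycerol reaches A, so A = 772.44/0.447 = 1728.1 g/s and vapour = 731.95 g/s.
The evaporator receives (1−α)·2460 of feed at 0.686 water and removes 0.570 of that water:
0.570×0.686×(1−α)×2460 = 731.95
(1−α) = 731.95/961.91 = 0.7609;  α = 0.2391.
Bypass flow = 0.2391×2460 = 588.11 g/s.

588.1 g/s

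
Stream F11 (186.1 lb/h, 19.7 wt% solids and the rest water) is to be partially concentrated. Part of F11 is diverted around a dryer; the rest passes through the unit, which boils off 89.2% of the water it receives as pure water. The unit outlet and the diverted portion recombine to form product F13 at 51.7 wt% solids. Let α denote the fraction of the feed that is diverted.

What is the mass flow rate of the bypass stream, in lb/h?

25.29 lb/h

All 186.1×0.197 = 36.662 lb/h of solids reaches F13, so F13 = 36.662/0.517 = 70.912 lb/h and vapour = 115.19 lb/h.
The evaporator receives (1−α)·186.1 of feed at 0.803 water and removes 0.892 of that water:
0.892×0.803×(1−α)×186.1 = 115.19
(1−α) = 115.19/133.3 = 0.8641;  α = 0.1359.
Bypass flow = 0.1359×186.1 = 25.285 lb/h.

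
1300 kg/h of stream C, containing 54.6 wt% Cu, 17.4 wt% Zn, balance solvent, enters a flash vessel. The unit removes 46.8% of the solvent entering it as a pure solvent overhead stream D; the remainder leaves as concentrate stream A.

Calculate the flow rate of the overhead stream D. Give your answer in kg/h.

170.4 kg/h

solvent entering = 1300×0.280 = 364 kg/h; overhead removed = 0.468×364 = 170.35 kg/h.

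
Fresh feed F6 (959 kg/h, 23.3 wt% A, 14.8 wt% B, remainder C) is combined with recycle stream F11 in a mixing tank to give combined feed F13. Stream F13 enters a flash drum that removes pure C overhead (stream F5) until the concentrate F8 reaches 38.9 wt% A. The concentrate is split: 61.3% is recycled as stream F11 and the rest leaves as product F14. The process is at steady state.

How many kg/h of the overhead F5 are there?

384.6 kg/h

Overall A balance (none leaves overhead): A in fresh feed = A in product, i.e. 959×0.233 = (1−0.613)·F8·0.389.
F8 = 223.45/(0.389×0.387) = 1484.3 kg/h.
Recycle F11 = 0.613×1484.3 = 909.86 kg/h.
Combined feed F13 = 959 + 909.86 = 1868.9 kg/h.
Overhead F5 = F13 − F8 = 1868.9 − 1484.3 = 384.59 kg/h.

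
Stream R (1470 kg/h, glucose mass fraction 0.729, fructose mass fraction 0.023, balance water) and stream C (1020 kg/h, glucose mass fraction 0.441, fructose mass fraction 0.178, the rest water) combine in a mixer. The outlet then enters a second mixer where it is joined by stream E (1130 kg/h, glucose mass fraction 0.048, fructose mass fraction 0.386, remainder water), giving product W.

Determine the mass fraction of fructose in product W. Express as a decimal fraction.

Overall, product flow = 3620 kg/h.
fructose in = 1470×0.023 + 1020×0.178 + 1130×0.386 = 651.55 kg/h.
fructose fraction in W = 0.180.

0.180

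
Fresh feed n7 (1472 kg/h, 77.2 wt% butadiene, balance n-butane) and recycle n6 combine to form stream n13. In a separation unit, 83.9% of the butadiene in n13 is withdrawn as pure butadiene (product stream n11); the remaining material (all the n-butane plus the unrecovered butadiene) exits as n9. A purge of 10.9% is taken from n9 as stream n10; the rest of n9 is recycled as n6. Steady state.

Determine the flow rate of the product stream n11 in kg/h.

butadiene in n13: m_A = 1472×0.772 + (1−0.109)·(1−0.839)·m_A, so m_A = 1136.4/0.8565 = 1326.7 kg/h.
Product n11 = 0.839×1326.7 = 1113.1 kg/h.

1113 kg/h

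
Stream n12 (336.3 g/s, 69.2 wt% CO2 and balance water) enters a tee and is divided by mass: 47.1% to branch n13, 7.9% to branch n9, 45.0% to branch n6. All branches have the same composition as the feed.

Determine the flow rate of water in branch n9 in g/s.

8.183 g/s

Branch n9 total = 0.079×336.3 = 26.568 g/s.
water in n9 = 0.308×26.568 = 8.1829 g/s.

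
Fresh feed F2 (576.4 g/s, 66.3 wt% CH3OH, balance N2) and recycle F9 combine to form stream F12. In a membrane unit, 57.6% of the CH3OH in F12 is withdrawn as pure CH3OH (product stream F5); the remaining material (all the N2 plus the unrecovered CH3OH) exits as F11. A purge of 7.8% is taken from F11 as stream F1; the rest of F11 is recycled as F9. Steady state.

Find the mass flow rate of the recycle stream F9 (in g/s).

2541 g/s

N2 enters only via F2 and leaves only via the purge: 576.4×0.337 = 0.078×(N2 in F11), and the membrane unit passes all N2, so N2 in F12 = N2 in F11 = 2490.3 g/s.
CH3OH in F12: m_A = 576.4×0.663 + (1−0.078)·(1−0.576)·m_A, so m_A = 382.15/0.6091 = 627.44 g/s.
F11 = (1−0.576)×627.44 + 2490.3 = 2756.4 g/s.
Recycle F9 = (1−0.078)×2756.4 = 2541.4 g/s.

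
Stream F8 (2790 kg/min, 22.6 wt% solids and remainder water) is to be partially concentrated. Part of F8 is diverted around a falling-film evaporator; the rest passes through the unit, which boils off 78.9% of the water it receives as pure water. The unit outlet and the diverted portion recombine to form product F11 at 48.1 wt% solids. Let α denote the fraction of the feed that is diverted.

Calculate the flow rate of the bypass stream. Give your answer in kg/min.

368 kg/min

All 2790×0.226 = 630.54 kg/min of solids reaches F11, so F11 = 630.54/0.481 = 1310.9 kg/min and vapour = 1479.1 kg/min.
The evaporator receives (1−α)·2790 of feed at 0.774 water and removes 0.789 of that water:
0.789×0.774×(1−α)×2790 = 1479.1
(1−α) = 1479.1/1703.8 = 0.8681;  α = 0.1319.
Bypass flow = 0.1319×2790 = 367.96 kg/min.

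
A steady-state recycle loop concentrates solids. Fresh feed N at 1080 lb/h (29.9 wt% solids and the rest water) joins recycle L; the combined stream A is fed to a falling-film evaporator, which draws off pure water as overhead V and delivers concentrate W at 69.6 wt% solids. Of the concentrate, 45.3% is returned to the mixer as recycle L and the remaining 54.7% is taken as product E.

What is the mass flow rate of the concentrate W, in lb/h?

Overall solids balance (none leaves overhead): solids in fresh feed = solids in product, i.e. 1080×0.299 = (1−0.453)·W·0.696.
W = 322.92/(0.696×0.547) = 848.2 lb/h.

848.2 lb/h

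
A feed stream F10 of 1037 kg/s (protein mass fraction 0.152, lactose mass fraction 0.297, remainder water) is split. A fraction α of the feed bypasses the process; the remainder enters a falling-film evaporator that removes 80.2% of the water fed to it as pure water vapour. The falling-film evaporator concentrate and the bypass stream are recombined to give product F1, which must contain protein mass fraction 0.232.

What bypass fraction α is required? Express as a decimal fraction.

0.220

All 1037×0.152 = 157.62 kg/s of protein reaches F1, so F1 = 157.62/0.232 = 679.41 kg/s and vapour = 357.59 kg/s.
The evaporator receives (1−α)·1037 of feed at 0.551 water and removes 0.802 of that water:
0.802×0.551×(1−α)×1037 = 357.59
(1−α) = 357.59/458.25 = 0.7803;  α = 0.2197.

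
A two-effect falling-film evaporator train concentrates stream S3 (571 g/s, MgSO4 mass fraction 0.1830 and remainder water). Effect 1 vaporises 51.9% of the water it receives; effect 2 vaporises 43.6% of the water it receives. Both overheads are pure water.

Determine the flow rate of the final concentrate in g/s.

231 g/s

water in feed = 571×0.817 = 466.51 g/s.
After stage 1: water left = (1−0.519)×466.51 = 224.39; stream total = 328.88 g/s.
After stage 2: water left = (1−0.436)×224.39 = 126.56; final concentrate = 231.05 g/s.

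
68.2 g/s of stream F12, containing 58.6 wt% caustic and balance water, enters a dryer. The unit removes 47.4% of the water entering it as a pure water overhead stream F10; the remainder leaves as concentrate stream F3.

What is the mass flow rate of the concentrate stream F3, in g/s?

54.82 g/s

water entering = 68.2×0.414 = 28.235 g/s; overhead removed = 0.474×28.235 = 13.383 g/s.
Concentrate = 68.2 − 13.383 = 54.817 g/s.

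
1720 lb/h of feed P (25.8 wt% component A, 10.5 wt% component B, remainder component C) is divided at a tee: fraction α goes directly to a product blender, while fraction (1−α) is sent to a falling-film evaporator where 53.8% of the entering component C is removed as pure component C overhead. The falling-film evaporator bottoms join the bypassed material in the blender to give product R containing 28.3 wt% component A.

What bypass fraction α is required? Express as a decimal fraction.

0.742

All 1720×0.258 = 443.76 lb/h of component A reaches R, so R = 443.76/0.283 = 1568.1 lb/h and vapour = 151.94 lb/h.
The evaporator receives (1−α)·1720 of feed at 0.637 component C and removes 0.538 of that component C:
0.538×0.637×(1−α)×1720 = 151.94
(1−α) = 151.94/589.45 = 0.2578;  α = 0.7422.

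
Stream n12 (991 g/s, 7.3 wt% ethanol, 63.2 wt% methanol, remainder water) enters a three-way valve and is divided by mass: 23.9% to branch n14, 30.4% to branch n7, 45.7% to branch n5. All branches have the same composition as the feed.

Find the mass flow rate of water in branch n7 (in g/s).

Branch n7 total = 0.304×991 = 301.26 g/s.
water in n7 = 0.295×301.26 = 88.873 g/s.

88.87 g/s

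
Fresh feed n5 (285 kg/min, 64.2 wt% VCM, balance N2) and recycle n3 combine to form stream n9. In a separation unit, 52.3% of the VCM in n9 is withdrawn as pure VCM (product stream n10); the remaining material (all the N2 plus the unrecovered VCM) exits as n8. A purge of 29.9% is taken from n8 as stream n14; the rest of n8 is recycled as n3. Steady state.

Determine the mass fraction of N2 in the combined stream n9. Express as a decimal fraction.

0.554

N2 enters only via n5 and leaves only via the purge: 285×0.358 = 0.299×(N2 in n8), and the separation unit passes all N2, so N2 in n9 = N2 in n8 = 341.24 kg/min.
VCM in n9: m_A = 285×0.642 + (1−0.299)·(1−0.523)·m_A, so m_A = 182.97/0.6656 = 274.89 kg/min.
n9 = 274.89 + 341.24 = 616.12 kg/min.
N2 fraction in n9 = 341.24/616.12 = 0.554.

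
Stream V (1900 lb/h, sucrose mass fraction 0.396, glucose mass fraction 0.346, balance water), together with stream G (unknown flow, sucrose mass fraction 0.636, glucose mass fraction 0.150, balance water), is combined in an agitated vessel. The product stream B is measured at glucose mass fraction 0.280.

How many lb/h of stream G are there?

964.6 lb/h

Let G be the unknown flow. Total out = 1900 + G.
glucose balance: 657.4 + 0.150·G = 0.280·(1900 + G)
(0.150 − 0.280)·G = 0.280×1900 − 657.4 = -125.4
G = -125.4 / -0.130 = 964.62 lb/h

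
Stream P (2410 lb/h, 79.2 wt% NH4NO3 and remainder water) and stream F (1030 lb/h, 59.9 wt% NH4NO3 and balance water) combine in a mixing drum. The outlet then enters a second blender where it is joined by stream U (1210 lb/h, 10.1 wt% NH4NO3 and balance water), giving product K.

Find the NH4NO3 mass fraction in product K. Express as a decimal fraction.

0.569

Overall, product flow = 4650 lb/h.
NH4NO3 in = 2410×0.792 + 1030×0.599 + 1210×0.101 = 2647.9 lb/h.
NH4NO3 fraction in K = 0.569.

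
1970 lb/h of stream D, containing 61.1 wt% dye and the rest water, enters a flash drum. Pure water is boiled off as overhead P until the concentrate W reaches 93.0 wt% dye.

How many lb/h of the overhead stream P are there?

dye is conserved: 1970×0.611 = 1203.7 lb/h all reports to the concentrate.
Concentrate = 1203.7/(target fraction) = 1294.3 lb/h.
Overhead = 1970 − 1294.3 = 675.73 lb/h.

675.7 lb/h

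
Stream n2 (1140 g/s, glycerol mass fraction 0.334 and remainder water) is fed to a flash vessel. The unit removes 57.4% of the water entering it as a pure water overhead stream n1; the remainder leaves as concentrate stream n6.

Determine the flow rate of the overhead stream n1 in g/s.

435.8 g/s

water entering = 1140×0.666 = 759.24 g/s; overhead removed = 0.574×759.24 = 435.8 g/s.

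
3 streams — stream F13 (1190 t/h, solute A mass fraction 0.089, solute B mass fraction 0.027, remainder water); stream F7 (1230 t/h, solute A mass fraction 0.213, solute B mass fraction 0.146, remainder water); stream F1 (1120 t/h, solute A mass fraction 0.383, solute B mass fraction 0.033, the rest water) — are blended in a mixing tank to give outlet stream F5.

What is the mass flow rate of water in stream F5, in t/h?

2494 t/h

water out = water in = 1190×0.884 + 1230×0.641 + 1120×0.584 = 2494.5 t/h.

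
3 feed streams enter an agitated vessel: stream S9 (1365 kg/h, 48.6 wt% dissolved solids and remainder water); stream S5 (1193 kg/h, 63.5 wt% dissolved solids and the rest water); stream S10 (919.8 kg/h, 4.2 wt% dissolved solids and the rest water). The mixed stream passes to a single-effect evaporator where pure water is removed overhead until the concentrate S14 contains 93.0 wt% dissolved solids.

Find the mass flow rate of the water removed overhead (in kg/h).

dissolved solids entering = 1365×0.486 + 1193×0.635 + 919.8×0.042 = 1459.6 kg/h.
All dissolved solids reports to S14, so S14 = 1459.6/0.930 = 1569.4 kg/h.
Total feed = 3477.8 kg/h; overhead = 3477.8 − 1569.4 = 1908.4 kg/h.

1908 kg/h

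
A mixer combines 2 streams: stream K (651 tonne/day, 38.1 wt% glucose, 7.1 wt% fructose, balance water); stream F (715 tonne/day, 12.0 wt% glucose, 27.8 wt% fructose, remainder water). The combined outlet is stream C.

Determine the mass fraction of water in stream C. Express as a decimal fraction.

Total flow out = 651 + 715 = 1366 tonne/day.
water in = 651×0.548 + 715×0.602 = 787.18 tonne/day.
water mass fraction in C = 787.18/1366 = 0.5763.

0.5763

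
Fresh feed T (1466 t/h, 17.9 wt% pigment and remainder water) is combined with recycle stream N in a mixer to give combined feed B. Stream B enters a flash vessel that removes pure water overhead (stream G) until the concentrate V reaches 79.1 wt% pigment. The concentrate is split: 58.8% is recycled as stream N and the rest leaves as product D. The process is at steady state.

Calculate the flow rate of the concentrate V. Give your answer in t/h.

805.2 t/h

Overall pigment balance (none leaves overhead): pigment in fresh feed = pigment in product, i.e. 1466×0.179 = (1−0.588)·V·0.791.
V = 262.41/(0.791×0.412) = 805.22 t/h.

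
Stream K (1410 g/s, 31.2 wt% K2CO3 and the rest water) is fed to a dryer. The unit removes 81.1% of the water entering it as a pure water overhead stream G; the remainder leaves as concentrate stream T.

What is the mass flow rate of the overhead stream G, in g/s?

water entering = 1410×0.688 = 970.08 g/s; overhead removed = 0.811×970.08 = 786.73 g/s.

786.7 g/s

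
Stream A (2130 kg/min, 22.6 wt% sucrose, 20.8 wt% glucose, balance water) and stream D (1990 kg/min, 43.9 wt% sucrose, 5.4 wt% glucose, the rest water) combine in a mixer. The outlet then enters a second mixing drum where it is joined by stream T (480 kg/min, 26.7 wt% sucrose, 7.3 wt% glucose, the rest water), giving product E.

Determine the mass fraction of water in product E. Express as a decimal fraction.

Overall, product flow = 4600 kg/min.
water in = 2130×0.566 + 1990×0.507 + 480×0.660 = 2531.3 kg/min.
water fraction in E = 0.550.

0.550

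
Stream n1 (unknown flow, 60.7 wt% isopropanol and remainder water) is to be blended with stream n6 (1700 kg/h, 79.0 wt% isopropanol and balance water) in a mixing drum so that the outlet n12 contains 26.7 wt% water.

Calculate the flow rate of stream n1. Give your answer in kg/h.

769 kg/h

Let n1 be the unknown flow. Total out = 1700 + n1.
water balance: 357 + 0.393·n1 = 0.267·(1700 + n1)
(0.393 − 0.267)·n1 = 0.267×1700 − 357 = 96.9
n1 = 96.9 / 0.126 = 769.05 kg/h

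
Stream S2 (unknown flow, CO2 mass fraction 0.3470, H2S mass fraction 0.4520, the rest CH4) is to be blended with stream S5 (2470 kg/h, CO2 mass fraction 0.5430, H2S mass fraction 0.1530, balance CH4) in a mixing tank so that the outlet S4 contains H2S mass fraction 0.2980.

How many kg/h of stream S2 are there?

Let S2 be the unknown flow. Total out = 2470 + S2.
H2S balance: 377.91 + 0.452·S2 = 0.298·(2470 + S2)
(0.452 − 0.298)·S2 = 0.298×2470 − 377.91 = 358.15
S2 = 358.15 / 0.154 = 2325.6 kg/h

2326 kg/h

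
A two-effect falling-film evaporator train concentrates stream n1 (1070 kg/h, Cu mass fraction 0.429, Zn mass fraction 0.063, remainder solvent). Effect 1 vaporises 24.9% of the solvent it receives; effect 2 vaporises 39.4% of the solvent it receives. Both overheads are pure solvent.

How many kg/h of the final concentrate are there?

solvent in feed = 1070×0.508 = 543.56 kg/h.
After stage 1: solvent left = (1−0.249)×543.56 = 408.21; stream total = 934.65 kg/h.
After stage 2: solvent left = (1−0.394)×408.21 = 247.38; final concentrate = 773.82 kg/h.

773.8 kg/h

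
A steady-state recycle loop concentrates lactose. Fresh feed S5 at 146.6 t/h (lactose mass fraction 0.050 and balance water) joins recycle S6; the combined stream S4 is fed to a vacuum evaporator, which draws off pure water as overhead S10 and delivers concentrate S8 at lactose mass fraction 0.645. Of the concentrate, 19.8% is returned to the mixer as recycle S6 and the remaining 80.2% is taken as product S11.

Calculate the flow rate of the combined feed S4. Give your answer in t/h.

149.4 t/h

Overall lactose balance (none leaves overhead): lactose in fresh feed = lactose in product, i.e. 146.6×0.050 = (1−0.198)·S8·0.645.
S8 = 7.33/(0.645×0.802) = 14.17 t/h.
Recycle S6 = 0.198×14.17 = 2.8057 t/h.
Combined feed S4 = 146.6 + 2.8057 = 149.41 t/h.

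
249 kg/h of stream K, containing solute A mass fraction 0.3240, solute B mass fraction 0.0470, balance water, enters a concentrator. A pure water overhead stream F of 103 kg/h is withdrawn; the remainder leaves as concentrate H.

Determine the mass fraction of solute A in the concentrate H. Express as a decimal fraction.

0.5526

solute A is not removed: 249×0.324 = 80.676 kg/h of solute A enters H.
Concentrate = 249 − 103 = 146 kg/h.
Mass fraction = 80.676/146 = 0.5526.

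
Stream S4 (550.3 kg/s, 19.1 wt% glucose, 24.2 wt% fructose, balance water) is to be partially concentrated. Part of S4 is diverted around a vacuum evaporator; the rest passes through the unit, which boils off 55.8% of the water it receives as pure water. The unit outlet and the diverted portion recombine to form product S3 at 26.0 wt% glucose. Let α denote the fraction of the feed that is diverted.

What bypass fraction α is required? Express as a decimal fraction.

0.161

All 550.3×0.191 = 105.11 kg/s of glucose reaches S3, so S3 = 105.11/0.260 = 404.26 kg/s and vapour = 146.04 kg/s.
The evaporator receives (1−α)·550.3 of feed at 0.567 water and removes 0.558 of that water:
0.558×0.567×(1−α)×550.3 = 146.04
(1−α) = 146.04/174.11 = 0.8388;  α = 0.1612.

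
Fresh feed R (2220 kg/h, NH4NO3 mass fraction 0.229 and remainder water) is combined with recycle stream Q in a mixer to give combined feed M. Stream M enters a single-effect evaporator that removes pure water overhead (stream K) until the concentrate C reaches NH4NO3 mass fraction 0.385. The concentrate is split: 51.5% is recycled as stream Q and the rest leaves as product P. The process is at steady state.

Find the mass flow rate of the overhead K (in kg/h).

Overall NH4NO3 balance (none leaves overhead): NH4NO3 in fresh feed = NH4NO3 in product, i.e. 2220×0.229 = (1−0.515)·C·0.385.
C = 508.38/(0.385×0.485) = 2722.6 kg/h.
Recycle Q = 0.515×2722.6 = 1402.1 kg/h.
Combined feed M = 2220 + 1402.1 = 3622.1 kg/h.
Overhead K = M − C = 3622.1 − 2722.6 = 899.53 kg/h.

899.5 kg/h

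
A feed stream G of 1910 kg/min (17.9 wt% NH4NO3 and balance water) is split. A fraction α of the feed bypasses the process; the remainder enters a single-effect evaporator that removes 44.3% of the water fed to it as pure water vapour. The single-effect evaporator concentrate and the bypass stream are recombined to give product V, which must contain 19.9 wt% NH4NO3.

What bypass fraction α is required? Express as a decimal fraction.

All 1910×0.179 = 341.89 kg/min of NH4NO3 reaches V, so V = 341.89/0.199 = 1718 kg/min and vapour = 191.96 kg/min.
The evaporator receives (1−α)·1910 of feed at 0.821 water and removes 0.443 of that water:
0.443×0.821×(1−α)×1910 = 191.96
(1−α) = 191.96/694.67 = 0.2763;  α = 0.7237.

0.724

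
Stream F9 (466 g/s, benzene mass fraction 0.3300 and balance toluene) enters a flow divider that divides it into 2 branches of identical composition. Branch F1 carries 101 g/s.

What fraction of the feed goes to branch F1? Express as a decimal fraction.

Fraction to F1 = 101/466 = 0.2167.

0.217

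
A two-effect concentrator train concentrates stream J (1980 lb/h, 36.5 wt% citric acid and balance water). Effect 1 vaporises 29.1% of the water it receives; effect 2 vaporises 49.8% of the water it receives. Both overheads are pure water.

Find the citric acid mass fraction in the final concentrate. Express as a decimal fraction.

water in feed = 1980×0.635 = 1257.3 lb/h.
After stage 1: water left = (1−0.291)×1257.3 = 891.43; stream total = 1614.1 lb/h.
After stage 2: water left = (1−0.498)×891.43 = 447.5; final concentrate = 1170.2 lb/h.
citric acid fraction = 722.7/1170.2 = 0.618.

0.618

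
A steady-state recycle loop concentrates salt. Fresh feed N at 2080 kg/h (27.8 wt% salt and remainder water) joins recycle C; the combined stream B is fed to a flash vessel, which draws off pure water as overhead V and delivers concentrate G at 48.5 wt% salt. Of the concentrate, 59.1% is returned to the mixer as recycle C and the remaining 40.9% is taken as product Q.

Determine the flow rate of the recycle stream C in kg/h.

1723 kg/h

Overall salt balance (none leaves overhead): salt in fresh feed = salt in product, i.e. 2080×0.278 = (1−0.591)·G·0.485.
G = 578.24/(0.485×0.409) = 2915 kg/h.
Recycle C = 0.591×2915 = 1722.8 kg/h.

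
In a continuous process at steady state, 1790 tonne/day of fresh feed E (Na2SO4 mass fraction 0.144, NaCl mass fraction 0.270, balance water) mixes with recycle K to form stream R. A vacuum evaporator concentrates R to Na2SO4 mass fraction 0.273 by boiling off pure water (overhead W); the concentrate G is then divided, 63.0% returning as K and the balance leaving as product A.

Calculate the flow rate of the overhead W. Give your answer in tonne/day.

Overall Na2SO4 balance (none leaves overhead): Na2SO4 in fresh feed = Na2SO4 in product, i.e. 1790×0.144 = (1−0.630)·G·0.273.
G = 257.76/(0.273×0.370) = 2551.8 tonne/day.
Recycle K = 0.630×2551.8 = 1607.7 tonne/day.
Combined feed R = 1790 + 1607.7 = 3397.7 tonne/day.
Overhead W = R − G = 3397.7 − 2551.8 = 845.82 tonne/day.

845.8 tonne/day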